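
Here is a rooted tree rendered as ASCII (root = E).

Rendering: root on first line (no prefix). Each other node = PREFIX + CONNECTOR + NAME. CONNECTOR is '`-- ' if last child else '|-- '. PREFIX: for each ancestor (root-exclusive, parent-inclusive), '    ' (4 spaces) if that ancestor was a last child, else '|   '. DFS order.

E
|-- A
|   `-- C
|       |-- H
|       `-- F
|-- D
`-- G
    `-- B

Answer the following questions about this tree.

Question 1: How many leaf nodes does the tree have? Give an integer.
Answer: 4

Derivation:
Leaves (nodes with no children): B, D, F, H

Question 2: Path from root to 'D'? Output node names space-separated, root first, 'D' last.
Walk down from root: E -> D

Answer: E D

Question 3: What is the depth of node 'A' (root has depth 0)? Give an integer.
Path from root to A: E -> A
Depth = number of edges = 1

Answer: 1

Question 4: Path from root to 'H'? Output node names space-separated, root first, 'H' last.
Answer: E A C H

Derivation:
Walk down from root: E -> A -> C -> H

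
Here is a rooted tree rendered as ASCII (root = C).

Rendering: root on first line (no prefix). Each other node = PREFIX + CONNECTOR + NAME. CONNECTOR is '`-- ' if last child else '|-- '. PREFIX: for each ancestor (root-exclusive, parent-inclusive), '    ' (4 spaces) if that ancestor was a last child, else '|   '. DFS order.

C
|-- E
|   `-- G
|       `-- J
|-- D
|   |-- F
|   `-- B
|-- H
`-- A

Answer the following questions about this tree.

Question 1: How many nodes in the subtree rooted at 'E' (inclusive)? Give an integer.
Subtree rooted at E contains: E, G, J
Count = 3

Answer: 3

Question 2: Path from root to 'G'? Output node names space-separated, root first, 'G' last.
Walk down from root: C -> E -> G

Answer: C E G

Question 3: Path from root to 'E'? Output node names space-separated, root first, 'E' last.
Answer: C E

Derivation:
Walk down from root: C -> E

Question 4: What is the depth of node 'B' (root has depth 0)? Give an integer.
Answer: 2

Derivation:
Path from root to B: C -> D -> B
Depth = number of edges = 2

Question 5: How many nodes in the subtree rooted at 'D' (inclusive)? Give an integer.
Subtree rooted at D contains: B, D, F
Count = 3

Answer: 3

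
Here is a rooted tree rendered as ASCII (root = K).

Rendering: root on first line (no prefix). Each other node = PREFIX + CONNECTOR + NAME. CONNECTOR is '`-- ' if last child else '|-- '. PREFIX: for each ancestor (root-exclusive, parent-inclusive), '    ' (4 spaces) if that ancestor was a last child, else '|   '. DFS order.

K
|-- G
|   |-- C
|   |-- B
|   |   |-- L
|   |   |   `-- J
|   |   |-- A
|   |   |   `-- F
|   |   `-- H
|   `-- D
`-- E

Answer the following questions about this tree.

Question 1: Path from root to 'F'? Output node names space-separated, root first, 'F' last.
Answer: K G B A F

Derivation:
Walk down from root: K -> G -> B -> A -> F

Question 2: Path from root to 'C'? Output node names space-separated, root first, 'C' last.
Walk down from root: K -> G -> C

Answer: K G C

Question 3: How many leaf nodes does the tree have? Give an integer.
Leaves (nodes with no children): C, D, E, F, H, J

Answer: 6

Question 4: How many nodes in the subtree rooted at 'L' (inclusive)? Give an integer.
Subtree rooted at L contains: J, L
Count = 2

Answer: 2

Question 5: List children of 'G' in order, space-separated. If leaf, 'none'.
Answer: C B D

Derivation:
Node G's children (from adjacency): C, B, D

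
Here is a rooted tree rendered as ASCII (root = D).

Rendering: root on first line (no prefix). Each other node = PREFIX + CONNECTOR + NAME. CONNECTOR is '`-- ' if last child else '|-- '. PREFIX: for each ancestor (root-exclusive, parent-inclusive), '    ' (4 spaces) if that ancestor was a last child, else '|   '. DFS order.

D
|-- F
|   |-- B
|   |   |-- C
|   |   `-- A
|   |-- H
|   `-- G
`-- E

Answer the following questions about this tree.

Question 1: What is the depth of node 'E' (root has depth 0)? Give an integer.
Path from root to E: D -> E
Depth = number of edges = 1

Answer: 1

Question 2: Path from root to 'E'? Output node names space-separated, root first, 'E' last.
Walk down from root: D -> E

Answer: D E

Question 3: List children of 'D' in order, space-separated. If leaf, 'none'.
Answer: F E

Derivation:
Node D's children (from adjacency): F, E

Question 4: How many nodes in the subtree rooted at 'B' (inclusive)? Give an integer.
Answer: 3

Derivation:
Subtree rooted at B contains: A, B, C
Count = 3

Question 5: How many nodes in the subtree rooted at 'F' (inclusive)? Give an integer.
Subtree rooted at F contains: A, B, C, F, G, H
Count = 6

Answer: 6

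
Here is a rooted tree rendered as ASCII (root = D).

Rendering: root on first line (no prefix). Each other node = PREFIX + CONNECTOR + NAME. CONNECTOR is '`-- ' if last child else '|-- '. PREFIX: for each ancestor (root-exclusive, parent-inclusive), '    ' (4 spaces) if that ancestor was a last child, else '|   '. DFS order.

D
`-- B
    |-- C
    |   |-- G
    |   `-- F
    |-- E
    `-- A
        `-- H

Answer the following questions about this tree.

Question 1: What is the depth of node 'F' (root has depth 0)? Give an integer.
Path from root to F: D -> B -> C -> F
Depth = number of edges = 3

Answer: 3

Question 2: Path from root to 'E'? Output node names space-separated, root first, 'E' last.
Walk down from root: D -> B -> E

Answer: D B E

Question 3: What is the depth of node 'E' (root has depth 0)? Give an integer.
Path from root to E: D -> B -> E
Depth = number of edges = 2

Answer: 2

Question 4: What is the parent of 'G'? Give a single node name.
Scan adjacency: G appears as child of C

Answer: C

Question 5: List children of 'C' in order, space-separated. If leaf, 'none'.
Node C's children (from adjacency): G, F

Answer: G F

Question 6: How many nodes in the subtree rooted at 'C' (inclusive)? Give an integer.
Subtree rooted at C contains: C, F, G
Count = 3

Answer: 3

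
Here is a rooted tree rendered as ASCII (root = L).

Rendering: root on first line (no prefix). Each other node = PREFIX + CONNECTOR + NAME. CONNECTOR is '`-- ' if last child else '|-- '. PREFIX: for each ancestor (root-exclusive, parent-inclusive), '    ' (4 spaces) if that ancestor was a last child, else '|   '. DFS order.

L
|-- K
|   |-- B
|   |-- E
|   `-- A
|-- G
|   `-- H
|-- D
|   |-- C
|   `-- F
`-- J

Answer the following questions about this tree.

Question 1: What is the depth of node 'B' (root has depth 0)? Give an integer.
Answer: 2

Derivation:
Path from root to B: L -> K -> B
Depth = number of edges = 2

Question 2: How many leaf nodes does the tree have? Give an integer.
Answer: 7

Derivation:
Leaves (nodes with no children): A, B, C, E, F, H, J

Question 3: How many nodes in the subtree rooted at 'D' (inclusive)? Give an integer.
Subtree rooted at D contains: C, D, F
Count = 3

Answer: 3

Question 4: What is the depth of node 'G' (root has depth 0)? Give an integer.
Path from root to G: L -> G
Depth = number of edges = 1

Answer: 1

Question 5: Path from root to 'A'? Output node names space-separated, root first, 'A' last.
Walk down from root: L -> K -> A

Answer: L K A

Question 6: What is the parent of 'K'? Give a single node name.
Answer: L

Derivation:
Scan adjacency: K appears as child of L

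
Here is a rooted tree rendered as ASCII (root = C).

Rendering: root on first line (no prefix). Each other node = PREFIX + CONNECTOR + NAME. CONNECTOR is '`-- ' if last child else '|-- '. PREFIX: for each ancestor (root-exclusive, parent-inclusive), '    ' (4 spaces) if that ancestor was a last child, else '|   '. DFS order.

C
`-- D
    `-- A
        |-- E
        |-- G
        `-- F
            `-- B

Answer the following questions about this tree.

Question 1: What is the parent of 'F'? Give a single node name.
Answer: A

Derivation:
Scan adjacency: F appears as child of A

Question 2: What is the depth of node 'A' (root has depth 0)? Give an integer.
Answer: 2

Derivation:
Path from root to A: C -> D -> A
Depth = number of edges = 2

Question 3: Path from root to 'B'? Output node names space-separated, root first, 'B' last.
Answer: C D A F B

Derivation:
Walk down from root: C -> D -> A -> F -> B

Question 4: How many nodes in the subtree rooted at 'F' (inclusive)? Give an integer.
Subtree rooted at F contains: B, F
Count = 2

Answer: 2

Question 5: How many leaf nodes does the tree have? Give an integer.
Leaves (nodes with no children): B, E, G

Answer: 3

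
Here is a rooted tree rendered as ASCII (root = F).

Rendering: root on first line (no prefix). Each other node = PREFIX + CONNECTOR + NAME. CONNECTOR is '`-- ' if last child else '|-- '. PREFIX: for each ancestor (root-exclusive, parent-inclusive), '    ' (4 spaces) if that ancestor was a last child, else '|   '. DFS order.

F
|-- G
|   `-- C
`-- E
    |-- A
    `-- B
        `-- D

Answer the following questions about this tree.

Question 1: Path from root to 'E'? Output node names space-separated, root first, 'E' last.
Answer: F E

Derivation:
Walk down from root: F -> E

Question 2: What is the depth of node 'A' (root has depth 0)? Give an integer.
Path from root to A: F -> E -> A
Depth = number of edges = 2

Answer: 2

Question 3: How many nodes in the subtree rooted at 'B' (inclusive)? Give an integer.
Subtree rooted at B contains: B, D
Count = 2

Answer: 2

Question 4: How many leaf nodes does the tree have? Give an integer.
Leaves (nodes with no children): A, C, D

Answer: 3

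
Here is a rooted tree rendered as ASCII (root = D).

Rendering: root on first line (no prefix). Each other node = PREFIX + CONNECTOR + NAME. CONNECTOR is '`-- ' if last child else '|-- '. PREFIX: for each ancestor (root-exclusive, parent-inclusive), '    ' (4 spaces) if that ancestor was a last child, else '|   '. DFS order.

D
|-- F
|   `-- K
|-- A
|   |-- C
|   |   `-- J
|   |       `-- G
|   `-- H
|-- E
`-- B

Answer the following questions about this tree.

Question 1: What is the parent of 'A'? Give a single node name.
Answer: D

Derivation:
Scan adjacency: A appears as child of D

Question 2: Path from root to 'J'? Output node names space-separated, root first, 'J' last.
Answer: D A C J

Derivation:
Walk down from root: D -> A -> C -> J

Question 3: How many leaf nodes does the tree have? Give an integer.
Leaves (nodes with no children): B, E, G, H, K

Answer: 5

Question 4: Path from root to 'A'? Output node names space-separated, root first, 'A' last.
Answer: D A

Derivation:
Walk down from root: D -> A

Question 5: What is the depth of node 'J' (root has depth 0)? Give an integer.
Answer: 3

Derivation:
Path from root to J: D -> A -> C -> J
Depth = number of edges = 3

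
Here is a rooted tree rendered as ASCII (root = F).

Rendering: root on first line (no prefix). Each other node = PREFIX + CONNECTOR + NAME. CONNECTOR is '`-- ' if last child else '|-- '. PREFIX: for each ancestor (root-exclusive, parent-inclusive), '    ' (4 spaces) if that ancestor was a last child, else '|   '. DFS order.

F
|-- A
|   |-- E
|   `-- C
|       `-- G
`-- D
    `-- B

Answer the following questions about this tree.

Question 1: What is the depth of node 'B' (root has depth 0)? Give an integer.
Answer: 2

Derivation:
Path from root to B: F -> D -> B
Depth = number of edges = 2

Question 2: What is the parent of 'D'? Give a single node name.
Scan adjacency: D appears as child of F

Answer: F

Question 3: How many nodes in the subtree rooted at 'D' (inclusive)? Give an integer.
Answer: 2

Derivation:
Subtree rooted at D contains: B, D
Count = 2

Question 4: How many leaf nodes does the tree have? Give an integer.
Answer: 3

Derivation:
Leaves (nodes with no children): B, E, G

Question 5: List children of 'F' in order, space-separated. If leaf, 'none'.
Answer: A D

Derivation:
Node F's children (from adjacency): A, D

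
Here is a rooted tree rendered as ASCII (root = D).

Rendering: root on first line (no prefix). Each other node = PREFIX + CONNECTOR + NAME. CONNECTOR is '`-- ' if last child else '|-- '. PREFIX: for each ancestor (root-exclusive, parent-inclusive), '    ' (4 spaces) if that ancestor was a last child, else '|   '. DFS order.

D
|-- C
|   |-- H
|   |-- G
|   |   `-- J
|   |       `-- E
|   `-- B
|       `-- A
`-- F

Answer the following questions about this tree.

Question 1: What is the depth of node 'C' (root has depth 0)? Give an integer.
Path from root to C: D -> C
Depth = number of edges = 1

Answer: 1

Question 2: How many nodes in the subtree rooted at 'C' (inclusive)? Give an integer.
Subtree rooted at C contains: A, B, C, E, G, H, J
Count = 7

Answer: 7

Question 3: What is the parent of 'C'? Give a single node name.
Scan adjacency: C appears as child of D

Answer: D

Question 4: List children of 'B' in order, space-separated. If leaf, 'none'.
Answer: A

Derivation:
Node B's children (from adjacency): A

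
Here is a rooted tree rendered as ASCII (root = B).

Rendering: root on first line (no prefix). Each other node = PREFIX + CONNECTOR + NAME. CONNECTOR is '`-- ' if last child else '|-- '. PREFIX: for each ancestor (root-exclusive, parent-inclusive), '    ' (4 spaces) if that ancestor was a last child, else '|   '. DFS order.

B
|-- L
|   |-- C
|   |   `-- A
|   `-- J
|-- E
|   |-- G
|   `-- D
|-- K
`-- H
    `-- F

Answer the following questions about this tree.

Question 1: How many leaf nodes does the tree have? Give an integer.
Answer: 6

Derivation:
Leaves (nodes with no children): A, D, F, G, J, K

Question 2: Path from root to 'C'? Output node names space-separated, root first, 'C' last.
Walk down from root: B -> L -> C

Answer: B L C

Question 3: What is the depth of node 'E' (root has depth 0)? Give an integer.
Answer: 1

Derivation:
Path from root to E: B -> E
Depth = number of edges = 1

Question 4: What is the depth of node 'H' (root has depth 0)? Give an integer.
Answer: 1

Derivation:
Path from root to H: B -> H
Depth = number of edges = 1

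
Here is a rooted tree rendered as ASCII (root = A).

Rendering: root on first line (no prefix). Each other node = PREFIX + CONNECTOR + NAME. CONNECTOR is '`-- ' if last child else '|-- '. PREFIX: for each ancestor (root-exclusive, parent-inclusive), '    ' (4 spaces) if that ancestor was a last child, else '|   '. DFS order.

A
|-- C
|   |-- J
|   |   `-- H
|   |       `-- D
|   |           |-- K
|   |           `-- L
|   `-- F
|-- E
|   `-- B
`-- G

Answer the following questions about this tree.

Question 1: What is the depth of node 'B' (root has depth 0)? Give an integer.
Path from root to B: A -> E -> B
Depth = number of edges = 2

Answer: 2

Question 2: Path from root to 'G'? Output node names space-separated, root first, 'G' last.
Walk down from root: A -> G

Answer: A G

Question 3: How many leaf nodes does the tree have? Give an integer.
Answer: 5

Derivation:
Leaves (nodes with no children): B, F, G, K, L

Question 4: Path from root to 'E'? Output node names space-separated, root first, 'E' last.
Walk down from root: A -> E

Answer: A E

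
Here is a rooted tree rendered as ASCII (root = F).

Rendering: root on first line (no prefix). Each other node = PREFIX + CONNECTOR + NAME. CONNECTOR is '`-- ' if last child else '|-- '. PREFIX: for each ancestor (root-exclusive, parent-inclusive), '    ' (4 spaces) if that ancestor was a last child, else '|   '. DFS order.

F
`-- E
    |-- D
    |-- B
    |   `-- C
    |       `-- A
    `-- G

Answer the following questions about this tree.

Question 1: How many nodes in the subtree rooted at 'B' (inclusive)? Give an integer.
Subtree rooted at B contains: A, B, C
Count = 3

Answer: 3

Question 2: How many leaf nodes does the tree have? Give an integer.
Answer: 3

Derivation:
Leaves (nodes with no children): A, D, G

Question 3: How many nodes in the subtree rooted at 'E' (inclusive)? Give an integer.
Answer: 6

Derivation:
Subtree rooted at E contains: A, B, C, D, E, G
Count = 6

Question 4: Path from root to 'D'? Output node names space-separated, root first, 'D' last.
Answer: F E D

Derivation:
Walk down from root: F -> E -> D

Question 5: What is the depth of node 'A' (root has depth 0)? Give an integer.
Path from root to A: F -> E -> B -> C -> A
Depth = number of edges = 4

Answer: 4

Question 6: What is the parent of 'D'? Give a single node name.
Answer: E

Derivation:
Scan adjacency: D appears as child of E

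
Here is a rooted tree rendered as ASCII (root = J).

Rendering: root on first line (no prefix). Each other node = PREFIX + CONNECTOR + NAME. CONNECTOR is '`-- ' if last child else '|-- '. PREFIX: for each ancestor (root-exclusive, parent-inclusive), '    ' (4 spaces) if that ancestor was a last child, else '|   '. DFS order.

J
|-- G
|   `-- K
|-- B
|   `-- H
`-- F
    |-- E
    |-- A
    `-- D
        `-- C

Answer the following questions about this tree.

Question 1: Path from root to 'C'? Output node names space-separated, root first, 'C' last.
Walk down from root: J -> F -> D -> C

Answer: J F D C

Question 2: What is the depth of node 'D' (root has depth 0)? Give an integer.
Answer: 2

Derivation:
Path from root to D: J -> F -> D
Depth = number of edges = 2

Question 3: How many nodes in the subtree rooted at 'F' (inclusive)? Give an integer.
Answer: 5

Derivation:
Subtree rooted at F contains: A, C, D, E, F
Count = 5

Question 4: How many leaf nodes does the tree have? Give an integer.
Answer: 5

Derivation:
Leaves (nodes with no children): A, C, E, H, K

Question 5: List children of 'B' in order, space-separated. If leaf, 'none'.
Answer: H

Derivation:
Node B's children (from adjacency): H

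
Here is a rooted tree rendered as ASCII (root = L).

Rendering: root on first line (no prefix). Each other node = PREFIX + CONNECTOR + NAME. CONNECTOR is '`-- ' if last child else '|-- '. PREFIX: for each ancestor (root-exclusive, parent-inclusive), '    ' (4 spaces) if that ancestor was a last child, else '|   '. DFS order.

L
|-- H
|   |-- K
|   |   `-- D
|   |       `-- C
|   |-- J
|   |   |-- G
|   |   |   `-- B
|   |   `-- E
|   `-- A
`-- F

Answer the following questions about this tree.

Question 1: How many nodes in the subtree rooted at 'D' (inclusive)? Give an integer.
Answer: 2

Derivation:
Subtree rooted at D contains: C, D
Count = 2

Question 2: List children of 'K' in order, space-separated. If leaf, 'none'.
Answer: D

Derivation:
Node K's children (from adjacency): D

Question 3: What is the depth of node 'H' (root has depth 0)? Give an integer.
Answer: 1

Derivation:
Path from root to H: L -> H
Depth = number of edges = 1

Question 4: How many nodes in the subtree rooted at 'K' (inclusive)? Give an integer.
Answer: 3

Derivation:
Subtree rooted at K contains: C, D, K
Count = 3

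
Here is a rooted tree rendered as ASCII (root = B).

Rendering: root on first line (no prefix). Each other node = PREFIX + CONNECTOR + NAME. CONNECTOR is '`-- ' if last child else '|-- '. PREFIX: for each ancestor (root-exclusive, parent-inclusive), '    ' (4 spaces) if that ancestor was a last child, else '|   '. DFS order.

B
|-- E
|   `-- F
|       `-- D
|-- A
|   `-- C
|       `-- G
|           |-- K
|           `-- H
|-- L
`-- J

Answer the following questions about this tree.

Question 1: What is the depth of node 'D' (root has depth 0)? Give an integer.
Answer: 3

Derivation:
Path from root to D: B -> E -> F -> D
Depth = number of edges = 3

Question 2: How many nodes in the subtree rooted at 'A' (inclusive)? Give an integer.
Answer: 5

Derivation:
Subtree rooted at A contains: A, C, G, H, K
Count = 5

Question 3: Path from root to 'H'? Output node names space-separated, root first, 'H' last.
Answer: B A C G H

Derivation:
Walk down from root: B -> A -> C -> G -> H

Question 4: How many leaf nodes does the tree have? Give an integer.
Answer: 5

Derivation:
Leaves (nodes with no children): D, H, J, K, L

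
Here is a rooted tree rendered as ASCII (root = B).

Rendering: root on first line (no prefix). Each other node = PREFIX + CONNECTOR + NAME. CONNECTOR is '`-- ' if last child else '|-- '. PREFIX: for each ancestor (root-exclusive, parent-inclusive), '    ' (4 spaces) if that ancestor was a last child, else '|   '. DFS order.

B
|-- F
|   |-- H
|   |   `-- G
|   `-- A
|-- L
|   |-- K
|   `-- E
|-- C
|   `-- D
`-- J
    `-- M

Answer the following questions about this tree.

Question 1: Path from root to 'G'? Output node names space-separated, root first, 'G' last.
Answer: B F H G

Derivation:
Walk down from root: B -> F -> H -> G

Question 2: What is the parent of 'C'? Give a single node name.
Scan adjacency: C appears as child of B

Answer: B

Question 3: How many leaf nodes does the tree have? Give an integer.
Leaves (nodes with no children): A, D, E, G, K, M

Answer: 6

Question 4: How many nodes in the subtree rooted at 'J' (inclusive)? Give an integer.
Answer: 2

Derivation:
Subtree rooted at J contains: J, M
Count = 2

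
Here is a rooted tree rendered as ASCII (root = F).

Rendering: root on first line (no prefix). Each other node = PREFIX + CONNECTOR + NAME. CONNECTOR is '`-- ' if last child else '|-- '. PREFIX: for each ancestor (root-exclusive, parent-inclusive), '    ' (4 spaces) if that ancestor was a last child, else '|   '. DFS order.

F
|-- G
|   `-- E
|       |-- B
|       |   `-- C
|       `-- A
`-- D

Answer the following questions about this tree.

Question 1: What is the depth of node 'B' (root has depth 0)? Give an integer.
Path from root to B: F -> G -> E -> B
Depth = number of edges = 3

Answer: 3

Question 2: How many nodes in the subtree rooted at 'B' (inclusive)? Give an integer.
Answer: 2

Derivation:
Subtree rooted at B contains: B, C
Count = 2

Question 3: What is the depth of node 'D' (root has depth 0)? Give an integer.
Answer: 1

Derivation:
Path from root to D: F -> D
Depth = number of edges = 1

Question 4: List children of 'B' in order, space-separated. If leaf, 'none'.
Node B's children (from adjacency): C

Answer: C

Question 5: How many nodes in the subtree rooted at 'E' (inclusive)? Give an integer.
Subtree rooted at E contains: A, B, C, E
Count = 4

Answer: 4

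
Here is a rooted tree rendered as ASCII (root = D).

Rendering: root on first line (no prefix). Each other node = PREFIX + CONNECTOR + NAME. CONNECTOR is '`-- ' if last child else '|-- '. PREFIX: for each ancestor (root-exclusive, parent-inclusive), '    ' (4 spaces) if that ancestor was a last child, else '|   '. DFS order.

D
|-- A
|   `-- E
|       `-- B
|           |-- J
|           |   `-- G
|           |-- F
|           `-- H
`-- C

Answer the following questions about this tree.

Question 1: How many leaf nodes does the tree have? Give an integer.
Leaves (nodes with no children): C, F, G, H

Answer: 4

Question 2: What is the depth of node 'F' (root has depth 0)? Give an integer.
Path from root to F: D -> A -> E -> B -> F
Depth = number of edges = 4

Answer: 4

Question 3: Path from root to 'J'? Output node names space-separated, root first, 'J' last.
Walk down from root: D -> A -> E -> B -> J

Answer: D A E B J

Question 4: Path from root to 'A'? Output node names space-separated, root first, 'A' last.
Answer: D A

Derivation:
Walk down from root: D -> A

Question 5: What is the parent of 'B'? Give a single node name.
Scan adjacency: B appears as child of E

Answer: E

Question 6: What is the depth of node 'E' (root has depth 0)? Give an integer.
Path from root to E: D -> A -> E
Depth = number of edges = 2

Answer: 2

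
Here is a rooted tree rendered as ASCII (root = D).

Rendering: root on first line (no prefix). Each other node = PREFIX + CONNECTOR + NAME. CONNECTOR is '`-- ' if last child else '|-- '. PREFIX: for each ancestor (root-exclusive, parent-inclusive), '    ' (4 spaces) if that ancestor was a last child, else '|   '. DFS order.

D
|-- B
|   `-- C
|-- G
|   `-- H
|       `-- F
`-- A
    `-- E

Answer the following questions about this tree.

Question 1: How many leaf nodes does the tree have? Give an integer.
Answer: 3

Derivation:
Leaves (nodes with no children): C, E, F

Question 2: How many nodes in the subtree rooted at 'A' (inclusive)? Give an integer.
Subtree rooted at A contains: A, E
Count = 2

Answer: 2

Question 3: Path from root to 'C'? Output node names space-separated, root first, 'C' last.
Walk down from root: D -> B -> C

Answer: D B C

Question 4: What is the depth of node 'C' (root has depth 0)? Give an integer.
Path from root to C: D -> B -> C
Depth = number of edges = 2

Answer: 2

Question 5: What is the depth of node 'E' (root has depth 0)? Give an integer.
Path from root to E: D -> A -> E
Depth = number of edges = 2

Answer: 2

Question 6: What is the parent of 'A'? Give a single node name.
Scan adjacency: A appears as child of D

Answer: D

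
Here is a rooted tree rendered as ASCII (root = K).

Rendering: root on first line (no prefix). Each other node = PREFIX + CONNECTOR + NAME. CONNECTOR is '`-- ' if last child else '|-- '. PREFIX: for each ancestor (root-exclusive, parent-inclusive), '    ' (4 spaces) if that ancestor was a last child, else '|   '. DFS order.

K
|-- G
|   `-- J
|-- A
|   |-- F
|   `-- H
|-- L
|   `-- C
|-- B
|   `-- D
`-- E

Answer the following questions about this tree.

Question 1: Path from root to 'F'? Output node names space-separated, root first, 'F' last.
Walk down from root: K -> A -> F

Answer: K A F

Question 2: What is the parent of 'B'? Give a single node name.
Scan adjacency: B appears as child of K

Answer: K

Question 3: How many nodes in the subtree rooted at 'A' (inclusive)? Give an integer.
Answer: 3

Derivation:
Subtree rooted at A contains: A, F, H
Count = 3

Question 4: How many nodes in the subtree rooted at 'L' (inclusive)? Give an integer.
Subtree rooted at L contains: C, L
Count = 2

Answer: 2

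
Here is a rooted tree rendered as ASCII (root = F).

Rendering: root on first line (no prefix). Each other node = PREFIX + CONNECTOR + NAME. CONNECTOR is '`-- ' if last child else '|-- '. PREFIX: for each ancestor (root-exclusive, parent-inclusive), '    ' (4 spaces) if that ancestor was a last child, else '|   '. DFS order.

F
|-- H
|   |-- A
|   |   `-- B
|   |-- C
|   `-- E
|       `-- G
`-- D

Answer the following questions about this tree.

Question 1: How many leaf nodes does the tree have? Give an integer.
Answer: 4

Derivation:
Leaves (nodes with no children): B, C, D, G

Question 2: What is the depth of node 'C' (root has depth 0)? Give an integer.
Path from root to C: F -> H -> C
Depth = number of edges = 2

Answer: 2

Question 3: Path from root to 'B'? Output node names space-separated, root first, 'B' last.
Answer: F H A B

Derivation:
Walk down from root: F -> H -> A -> B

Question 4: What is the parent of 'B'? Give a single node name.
Scan adjacency: B appears as child of A

Answer: A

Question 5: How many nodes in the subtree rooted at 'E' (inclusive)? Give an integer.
Answer: 2

Derivation:
Subtree rooted at E contains: E, G
Count = 2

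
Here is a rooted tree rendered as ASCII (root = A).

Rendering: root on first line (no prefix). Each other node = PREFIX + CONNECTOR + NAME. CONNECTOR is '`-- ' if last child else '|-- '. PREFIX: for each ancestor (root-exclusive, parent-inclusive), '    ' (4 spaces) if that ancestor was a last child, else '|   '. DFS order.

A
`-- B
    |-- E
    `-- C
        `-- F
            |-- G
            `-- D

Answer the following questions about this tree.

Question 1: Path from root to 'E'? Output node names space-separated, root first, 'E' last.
Walk down from root: A -> B -> E

Answer: A B E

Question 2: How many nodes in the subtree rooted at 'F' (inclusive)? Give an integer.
Subtree rooted at F contains: D, F, G
Count = 3

Answer: 3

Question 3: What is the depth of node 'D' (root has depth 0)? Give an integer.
Path from root to D: A -> B -> C -> F -> D
Depth = number of edges = 4

Answer: 4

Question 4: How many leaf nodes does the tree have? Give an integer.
Answer: 3

Derivation:
Leaves (nodes with no children): D, E, G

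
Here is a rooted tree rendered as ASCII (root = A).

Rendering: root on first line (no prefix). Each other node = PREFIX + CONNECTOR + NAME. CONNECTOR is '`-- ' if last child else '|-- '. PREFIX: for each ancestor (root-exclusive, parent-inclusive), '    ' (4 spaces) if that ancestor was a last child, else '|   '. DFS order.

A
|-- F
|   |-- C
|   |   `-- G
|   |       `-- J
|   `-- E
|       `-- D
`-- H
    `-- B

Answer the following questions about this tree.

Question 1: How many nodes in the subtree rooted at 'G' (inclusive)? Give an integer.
Subtree rooted at G contains: G, J
Count = 2

Answer: 2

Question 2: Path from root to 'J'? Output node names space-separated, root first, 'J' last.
Answer: A F C G J

Derivation:
Walk down from root: A -> F -> C -> G -> J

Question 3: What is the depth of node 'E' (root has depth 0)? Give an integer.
Path from root to E: A -> F -> E
Depth = number of edges = 2

Answer: 2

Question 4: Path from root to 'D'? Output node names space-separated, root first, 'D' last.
Answer: A F E D

Derivation:
Walk down from root: A -> F -> E -> D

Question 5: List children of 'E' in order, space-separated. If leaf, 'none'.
Answer: D

Derivation:
Node E's children (from adjacency): D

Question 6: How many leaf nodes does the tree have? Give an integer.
Leaves (nodes with no children): B, D, J

Answer: 3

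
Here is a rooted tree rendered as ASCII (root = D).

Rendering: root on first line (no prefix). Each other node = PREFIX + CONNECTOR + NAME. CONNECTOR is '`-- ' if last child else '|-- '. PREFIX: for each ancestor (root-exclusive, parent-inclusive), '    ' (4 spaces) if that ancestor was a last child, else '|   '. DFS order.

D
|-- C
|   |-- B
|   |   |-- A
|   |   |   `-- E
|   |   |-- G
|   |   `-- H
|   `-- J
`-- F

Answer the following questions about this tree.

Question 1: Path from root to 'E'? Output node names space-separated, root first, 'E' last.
Walk down from root: D -> C -> B -> A -> E

Answer: D C B A E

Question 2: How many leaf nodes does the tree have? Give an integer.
Answer: 5

Derivation:
Leaves (nodes with no children): E, F, G, H, J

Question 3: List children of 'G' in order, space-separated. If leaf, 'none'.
Answer: none

Derivation:
Node G's children (from adjacency): (leaf)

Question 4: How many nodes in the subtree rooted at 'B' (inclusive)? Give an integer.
Answer: 5

Derivation:
Subtree rooted at B contains: A, B, E, G, H
Count = 5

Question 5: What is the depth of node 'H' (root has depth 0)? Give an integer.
Path from root to H: D -> C -> B -> H
Depth = number of edges = 3

Answer: 3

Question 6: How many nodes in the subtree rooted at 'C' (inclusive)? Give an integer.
Answer: 7

Derivation:
Subtree rooted at C contains: A, B, C, E, G, H, J
Count = 7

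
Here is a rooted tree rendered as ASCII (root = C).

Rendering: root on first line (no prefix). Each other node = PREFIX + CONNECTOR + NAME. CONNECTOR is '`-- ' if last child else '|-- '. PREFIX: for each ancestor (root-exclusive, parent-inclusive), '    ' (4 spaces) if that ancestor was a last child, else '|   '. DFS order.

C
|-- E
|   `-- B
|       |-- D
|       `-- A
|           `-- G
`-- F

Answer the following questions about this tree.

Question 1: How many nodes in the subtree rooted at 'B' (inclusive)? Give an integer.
Answer: 4

Derivation:
Subtree rooted at B contains: A, B, D, G
Count = 4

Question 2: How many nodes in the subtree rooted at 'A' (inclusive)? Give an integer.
Answer: 2

Derivation:
Subtree rooted at A contains: A, G
Count = 2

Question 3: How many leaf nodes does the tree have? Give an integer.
Answer: 3

Derivation:
Leaves (nodes with no children): D, F, G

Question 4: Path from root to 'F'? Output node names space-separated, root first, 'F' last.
Walk down from root: C -> F

Answer: C F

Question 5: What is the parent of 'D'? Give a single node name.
Answer: B

Derivation:
Scan adjacency: D appears as child of B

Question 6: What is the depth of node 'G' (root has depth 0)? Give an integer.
Answer: 4

Derivation:
Path from root to G: C -> E -> B -> A -> G
Depth = number of edges = 4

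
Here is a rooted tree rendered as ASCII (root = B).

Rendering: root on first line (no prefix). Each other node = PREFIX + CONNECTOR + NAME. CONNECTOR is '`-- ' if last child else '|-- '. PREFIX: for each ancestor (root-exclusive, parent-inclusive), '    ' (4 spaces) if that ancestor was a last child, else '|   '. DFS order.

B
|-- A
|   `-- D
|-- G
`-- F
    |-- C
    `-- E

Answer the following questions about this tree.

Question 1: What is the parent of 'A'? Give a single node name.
Answer: B

Derivation:
Scan adjacency: A appears as child of B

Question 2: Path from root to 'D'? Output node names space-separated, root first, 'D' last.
Walk down from root: B -> A -> D

Answer: B A D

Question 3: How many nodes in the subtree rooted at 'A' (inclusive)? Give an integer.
Answer: 2

Derivation:
Subtree rooted at A contains: A, D
Count = 2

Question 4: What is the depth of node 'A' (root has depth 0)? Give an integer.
Answer: 1

Derivation:
Path from root to A: B -> A
Depth = number of edges = 1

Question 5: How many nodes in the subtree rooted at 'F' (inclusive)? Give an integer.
Subtree rooted at F contains: C, E, F
Count = 3

Answer: 3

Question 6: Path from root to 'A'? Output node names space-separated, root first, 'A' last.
Walk down from root: B -> A

Answer: B A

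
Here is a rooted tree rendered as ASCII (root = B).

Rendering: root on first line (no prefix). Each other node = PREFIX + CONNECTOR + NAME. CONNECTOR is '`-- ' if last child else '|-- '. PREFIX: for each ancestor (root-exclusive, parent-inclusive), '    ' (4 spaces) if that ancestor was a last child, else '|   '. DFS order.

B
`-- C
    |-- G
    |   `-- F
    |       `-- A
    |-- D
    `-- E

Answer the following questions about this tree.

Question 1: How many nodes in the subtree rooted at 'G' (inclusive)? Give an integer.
Answer: 3

Derivation:
Subtree rooted at G contains: A, F, G
Count = 3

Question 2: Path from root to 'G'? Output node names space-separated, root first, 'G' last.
Answer: B C G

Derivation:
Walk down from root: B -> C -> G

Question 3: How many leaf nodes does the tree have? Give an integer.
Leaves (nodes with no children): A, D, E

Answer: 3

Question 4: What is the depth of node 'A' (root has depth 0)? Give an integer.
Answer: 4

Derivation:
Path from root to A: B -> C -> G -> F -> A
Depth = number of edges = 4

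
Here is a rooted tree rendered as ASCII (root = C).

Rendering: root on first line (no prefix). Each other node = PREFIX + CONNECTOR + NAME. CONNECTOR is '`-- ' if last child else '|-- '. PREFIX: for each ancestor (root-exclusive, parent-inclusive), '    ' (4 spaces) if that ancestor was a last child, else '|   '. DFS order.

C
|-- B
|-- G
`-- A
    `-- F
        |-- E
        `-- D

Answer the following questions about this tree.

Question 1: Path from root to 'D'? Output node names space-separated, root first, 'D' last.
Answer: C A F D

Derivation:
Walk down from root: C -> A -> F -> D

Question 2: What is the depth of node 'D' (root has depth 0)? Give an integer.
Path from root to D: C -> A -> F -> D
Depth = number of edges = 3

Answer: 3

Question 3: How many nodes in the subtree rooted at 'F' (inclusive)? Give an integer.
Subtree rooted at F contains: D, E, F
Count = 3

Answer: 3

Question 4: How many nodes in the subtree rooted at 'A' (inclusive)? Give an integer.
Subtree rooted at A contains: A, D, E, F
Count = 4

Answer: 4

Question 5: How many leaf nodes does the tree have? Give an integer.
Answer: 4

Derivation:
Leaves (nodes with no children): B, D, E, G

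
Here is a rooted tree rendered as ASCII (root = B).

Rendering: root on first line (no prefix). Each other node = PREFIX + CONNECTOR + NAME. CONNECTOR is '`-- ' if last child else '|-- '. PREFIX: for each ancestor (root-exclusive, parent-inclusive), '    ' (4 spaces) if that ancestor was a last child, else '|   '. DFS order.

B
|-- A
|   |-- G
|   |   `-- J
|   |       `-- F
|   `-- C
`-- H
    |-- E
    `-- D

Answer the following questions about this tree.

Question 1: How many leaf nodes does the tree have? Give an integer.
Answer: 4

Derivation:
Leaves (nodes with no children): C, D, E, F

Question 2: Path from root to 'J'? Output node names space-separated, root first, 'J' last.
Walk down from root: B -> A -> G -> J

Answer: B A G J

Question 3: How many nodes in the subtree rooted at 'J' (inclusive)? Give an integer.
Subtree rooted at J contains: F, J
Count = 2

Answer: 2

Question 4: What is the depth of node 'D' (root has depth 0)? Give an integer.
Answer: 2

Derivation:
Path from root to D: B -> H -> D
Depth = number of edges = 2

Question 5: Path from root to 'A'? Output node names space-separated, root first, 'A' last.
Answer: B A

Derivation:
Walk down from root: B -> A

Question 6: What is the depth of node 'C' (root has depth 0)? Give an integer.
Answer: 2

Derivation:
Path from root to C: B -> A -> C
Depth = number of edges = 2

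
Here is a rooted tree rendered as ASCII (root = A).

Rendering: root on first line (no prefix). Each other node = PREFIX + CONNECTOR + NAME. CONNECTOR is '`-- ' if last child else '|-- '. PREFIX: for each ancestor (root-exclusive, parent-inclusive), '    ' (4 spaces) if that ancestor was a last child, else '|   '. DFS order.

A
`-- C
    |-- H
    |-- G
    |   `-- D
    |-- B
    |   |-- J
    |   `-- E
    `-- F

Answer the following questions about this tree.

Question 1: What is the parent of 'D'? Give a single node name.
Answer: G

Derivation:
Scan adjacency: D appears as child of G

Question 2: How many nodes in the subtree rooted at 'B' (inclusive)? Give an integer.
Answer: 3

Derivation:
Subtree rooted at B contains: B, E, J
Count = 3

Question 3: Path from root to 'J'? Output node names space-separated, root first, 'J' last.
Answer: A C B J

Derivation:
Walk down from root: A -> C -> B -> J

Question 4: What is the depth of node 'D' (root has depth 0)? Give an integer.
Path from root to D: A -> C -> G -> D
Depth = number of edges = 3

Answer: 3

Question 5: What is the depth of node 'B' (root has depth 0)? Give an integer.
Answer: 2

Derivation:
Path from root to B: A -> C -> B
Depth = number of edges = 2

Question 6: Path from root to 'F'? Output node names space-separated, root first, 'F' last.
Answer: A C F

Derivation:
Walk down from root: A -> C -> F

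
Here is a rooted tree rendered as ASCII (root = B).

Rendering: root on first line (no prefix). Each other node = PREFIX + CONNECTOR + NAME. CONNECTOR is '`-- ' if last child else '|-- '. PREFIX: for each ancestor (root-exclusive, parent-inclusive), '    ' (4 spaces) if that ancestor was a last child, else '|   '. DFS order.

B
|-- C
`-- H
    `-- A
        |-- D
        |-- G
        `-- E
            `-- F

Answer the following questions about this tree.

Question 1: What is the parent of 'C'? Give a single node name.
Scan adjacency: C appears as child of B

Answer: B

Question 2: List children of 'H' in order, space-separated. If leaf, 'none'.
Answer: A

Derivation:
Node H's children (from adjacency): A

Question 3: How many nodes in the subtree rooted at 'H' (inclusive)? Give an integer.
Answer: 6

Derivation:
Subtree rooted at H contains: A, D, E, F, G, H
Count = 6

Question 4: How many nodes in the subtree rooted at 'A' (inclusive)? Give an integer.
Subtree rooted at A contains: A, D, E, F, G
Count = 5

Answer: 5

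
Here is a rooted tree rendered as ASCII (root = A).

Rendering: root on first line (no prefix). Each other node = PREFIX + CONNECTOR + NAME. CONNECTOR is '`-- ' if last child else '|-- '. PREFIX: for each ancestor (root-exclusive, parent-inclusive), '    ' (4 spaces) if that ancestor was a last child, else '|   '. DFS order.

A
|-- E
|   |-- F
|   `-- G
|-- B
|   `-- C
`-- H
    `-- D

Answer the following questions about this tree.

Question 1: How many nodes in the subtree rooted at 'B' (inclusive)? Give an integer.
Answer: 2

Derivation:
Subtree rooted at B contains: B, C
Count = 2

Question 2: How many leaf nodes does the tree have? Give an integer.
Leaves (nodes with no children): C, D, F, G

Answer: 4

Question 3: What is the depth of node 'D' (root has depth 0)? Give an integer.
Answer: 2

Derivation:
Path from root to D: A -> H -> D
Depth = number of edges = 2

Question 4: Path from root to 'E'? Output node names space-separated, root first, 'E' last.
Walk down from root: A -> E

Answer: A E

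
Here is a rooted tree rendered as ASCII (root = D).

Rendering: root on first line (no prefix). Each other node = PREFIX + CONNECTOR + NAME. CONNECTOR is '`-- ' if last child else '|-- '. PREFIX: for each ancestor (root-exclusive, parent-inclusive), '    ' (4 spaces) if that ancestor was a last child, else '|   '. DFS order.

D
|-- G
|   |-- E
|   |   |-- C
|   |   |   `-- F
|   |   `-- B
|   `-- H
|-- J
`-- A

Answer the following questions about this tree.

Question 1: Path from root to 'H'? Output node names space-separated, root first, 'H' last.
Walk down from root: D -> G -> H

Answer: D G H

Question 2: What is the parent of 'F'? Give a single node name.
Scan adjacency: F appears as child of C

Answer: C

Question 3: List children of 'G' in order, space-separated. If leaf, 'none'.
Answer: E H

Derivation:
Node G's children (from adjacency): E, H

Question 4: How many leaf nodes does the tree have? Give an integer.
Leaves (nodes with no children): A, B, F, H, J

Answer: 5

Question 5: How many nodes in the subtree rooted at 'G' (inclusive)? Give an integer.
Answer: 6

Derivation:
Subtree rooted at G contains: B, C, E, F, G, H
Count = 6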